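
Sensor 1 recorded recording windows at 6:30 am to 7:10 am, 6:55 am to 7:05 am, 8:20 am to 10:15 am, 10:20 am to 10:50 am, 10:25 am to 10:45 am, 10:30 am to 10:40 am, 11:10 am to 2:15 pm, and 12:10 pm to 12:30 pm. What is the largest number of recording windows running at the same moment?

At 10:30 am, 3 of the intervals are simultaneously active.
No point has more.

3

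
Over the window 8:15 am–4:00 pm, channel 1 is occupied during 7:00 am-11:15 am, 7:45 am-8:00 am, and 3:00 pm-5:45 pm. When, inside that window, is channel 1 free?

11:15 am–3:00 pm

Covered (merged): 7:00 am–11:15 am, 3:00 pm–5:45 pm.
Uncovered inside 8:15 am–4:00 pm: 11:15 am–3:00 pm.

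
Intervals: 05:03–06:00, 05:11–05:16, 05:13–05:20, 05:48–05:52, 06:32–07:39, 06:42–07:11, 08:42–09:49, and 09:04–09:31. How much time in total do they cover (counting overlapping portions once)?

Merged: 05:03-06:00, 06:32-07:39, 08:42-09:49.
Lengths: 57 min + 1 h 7 min + 1 h 7 min = 3 h 11 min.

3 h 11 min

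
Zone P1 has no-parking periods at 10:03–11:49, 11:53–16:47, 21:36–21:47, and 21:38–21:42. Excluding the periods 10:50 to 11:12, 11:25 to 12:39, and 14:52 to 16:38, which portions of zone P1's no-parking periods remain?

Merge the first list: 10:03-11:49, 11:53-16:47, 21:36-21:47.
10:03-11:49 \ B = 10:03-10:50, 11:12-11:25.
11:53-16:47 \ B = 12:39-14:52, 16:38-16:47.
21:36-21:47: nothing removed.

10:03-10:50, 11:12-11:25, 12:39-14:52, 16:38-16:47, 21:36-21:47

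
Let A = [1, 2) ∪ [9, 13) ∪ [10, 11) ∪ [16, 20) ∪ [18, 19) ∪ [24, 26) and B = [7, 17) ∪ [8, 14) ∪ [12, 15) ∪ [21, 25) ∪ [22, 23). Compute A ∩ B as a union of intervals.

[9, 13) ∪ [16, 17) ∪ [24, 25)

First set merges to [1, 2), [9, 13), [16, 20), [24, 26).
Second set merges to [7, 17), [21, 25).
[1, 2): no overlap with the second set.
[9, 13) meets the second set on [9, 13).
[16, 20) meets the second set on [16, 17).
[24, 26) meets the second set on [24, 25).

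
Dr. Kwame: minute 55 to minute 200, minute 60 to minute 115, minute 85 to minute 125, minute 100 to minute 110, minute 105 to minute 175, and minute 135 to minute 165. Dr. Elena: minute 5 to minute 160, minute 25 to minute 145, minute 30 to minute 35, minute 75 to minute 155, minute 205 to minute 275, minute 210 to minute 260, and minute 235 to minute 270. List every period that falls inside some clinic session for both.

minute 55 to minute 160

First set merges to minute 55 to minute 200.
Second set merges to minute 5 to minute 160, minute 205 to minute 275.
minute 55 to minute 200 meets the second set on minute 55 to minute 160.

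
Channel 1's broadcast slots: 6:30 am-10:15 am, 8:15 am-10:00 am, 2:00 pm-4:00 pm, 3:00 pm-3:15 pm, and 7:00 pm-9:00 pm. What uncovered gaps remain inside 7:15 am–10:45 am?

10:15 am–10:45 am

After merging, the occupied span is 6:30 am–10:15 am, 2:00 pm–4:00 pm, 7:00 pm–9:00 pm.
Gaps within 7:15 am–10:45 am: 10:15 am–10:45 am.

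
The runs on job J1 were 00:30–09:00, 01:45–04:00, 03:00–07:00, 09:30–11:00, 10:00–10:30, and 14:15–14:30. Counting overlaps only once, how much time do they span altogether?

10 h 15 min

Merged: 00:30–09:00, 09:30–11:00, 14:15–14:30.
Lengths: 8 h 30 min + 1 h 30 min + 15 min = 10 h 15 min.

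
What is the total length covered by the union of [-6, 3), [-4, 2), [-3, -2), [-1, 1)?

Merged: [-6, 3).
Length: 9.

9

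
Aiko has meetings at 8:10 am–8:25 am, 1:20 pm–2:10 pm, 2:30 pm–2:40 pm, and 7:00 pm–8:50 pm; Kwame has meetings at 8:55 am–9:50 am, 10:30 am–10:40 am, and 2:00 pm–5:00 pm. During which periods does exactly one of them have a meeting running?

A but not B: 8:10 am–8:25 am, 1:20 pm–2:00 pm, 7:00 pm–8:50 pm.
B but not A: 8:55 am–9:50 am, 10:30 am–10:40 am, 2:10 pm–2:30 pm, 2:40 pm–5:00 pm.
Combining gives A △ B.

8:10 am–8:25 am, 8:55 am–9:50 am, 10:30 am–10:40 am, 1:20 pm–2:00 pm, 2:10 pm–2:30 pm, 2:40 pm–5:00 pm, 7:00 pm–8:50 pm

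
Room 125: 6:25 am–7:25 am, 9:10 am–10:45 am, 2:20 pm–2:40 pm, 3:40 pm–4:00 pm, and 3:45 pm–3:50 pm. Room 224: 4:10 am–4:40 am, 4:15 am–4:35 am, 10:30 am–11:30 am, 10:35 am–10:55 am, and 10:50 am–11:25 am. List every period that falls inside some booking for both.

10:30 am–10:45 am

Merge the first list: 6:25 am–7:25 am, 9:10 am–10:45 am, 2:20 pm–2:40 pm, 3:40 pm–4:00 pm.
Merge the second list: 4:10 am–4:40 am, 10:30 am–11:30 am.
6:25 am–7:25 am falls entirely outside B.
9:10 am–10:45 am overlaps B on 10:30 am–10:45 am.
2:20 pm–2:40 pm falls entirely outside B.
3:40 pm–4:00 pm falls entirely outside B.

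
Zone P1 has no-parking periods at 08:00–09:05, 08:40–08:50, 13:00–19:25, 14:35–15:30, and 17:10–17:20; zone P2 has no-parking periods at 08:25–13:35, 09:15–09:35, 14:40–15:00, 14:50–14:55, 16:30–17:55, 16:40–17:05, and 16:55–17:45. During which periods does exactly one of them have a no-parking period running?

08:00-08:25, 09:05-13:00, 13:35-14:40, 15:00-16:30, 17:55-19:25

A, merged: 08:00-09:05, 13:00-19:25.
B, merged: 08:25-13:35, 14:40-15:00, 16:30-17:55.
Only in the first: 08:00-08:25, 13:35-14:40, 15:00-16:30, 17:55-19:25.
Only in the second: 09:05-13:00.
Together these are the periods covered by exactly one.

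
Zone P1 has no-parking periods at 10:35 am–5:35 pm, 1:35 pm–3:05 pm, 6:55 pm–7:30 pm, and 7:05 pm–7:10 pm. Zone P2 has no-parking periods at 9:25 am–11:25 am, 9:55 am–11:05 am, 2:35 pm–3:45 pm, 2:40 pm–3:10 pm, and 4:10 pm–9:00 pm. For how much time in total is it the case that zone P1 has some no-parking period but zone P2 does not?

3 h 35 min

A, merged: 10:35 am–5:35 pm, 6:55 pm–7:30 pm.
B, merged: 9:25 am–11:25 am, 2:35 pm–3:45 pm, 4:10 pm–9:00 pm.
A \ B = 11:25 am–2:35 pm, 3:45 pm–4:10 pm.
Total: 3 h 10 min + 25 min = 3 h 35 min.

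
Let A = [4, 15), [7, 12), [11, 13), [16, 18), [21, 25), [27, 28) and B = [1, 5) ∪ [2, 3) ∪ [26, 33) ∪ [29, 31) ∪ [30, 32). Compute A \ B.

A, merged: [4, 15), [16, 18), [21, 25), [27, 28).
B, merged: [1, 5), [26, 33).
[4, 15) with B removed leaves [5, 15).
[16, 18) is untouched.
[21, 25) is untouched.
[27, 28) lies entirely inside B → drops out.

[5, 15) ∪ [16, 18) ∪ [21, 25)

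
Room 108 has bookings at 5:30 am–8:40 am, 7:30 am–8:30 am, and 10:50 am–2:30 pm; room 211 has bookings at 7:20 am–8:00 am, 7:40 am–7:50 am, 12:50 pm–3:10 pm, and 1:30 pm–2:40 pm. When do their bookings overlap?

A, merged: 5:30 am-8:40 am, 10:50 am-2:30 pm.
B, merged: 7:20 am-8:00 am, 12:50 pm-3:10 pm.
5:30 am-8:40 am meets the second set on 7:20 am-8:00 am.
10:50 am-2:30 pm meets the second set on 12:50 pm-2:30 pm.

7:20 am-8:00 am, 12:50 pm-2:30 pm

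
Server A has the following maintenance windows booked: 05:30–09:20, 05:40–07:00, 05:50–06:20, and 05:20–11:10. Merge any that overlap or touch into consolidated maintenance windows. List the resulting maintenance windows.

05:20–11:10

Sort by start: 05:20–11:10, 05:30–09:20, 05:40–07:00, 05:50–06:20.
05:30–09:20 overlaps/touches 05:20–11:10 → extend to 05:20–11:10.
05:40–07:00 overlaps/touches 05:20–11:10 → extend to 05:20–11:10.
05:50–06:20 overlaps/touches 05:20–11:10 → extend to 05:20–11:10.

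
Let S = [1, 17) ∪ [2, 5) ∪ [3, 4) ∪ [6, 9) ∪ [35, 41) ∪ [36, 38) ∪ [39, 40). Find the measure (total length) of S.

22

Merged: [1, 17), [35, 41).
Lengths: 16 + 6 = 22.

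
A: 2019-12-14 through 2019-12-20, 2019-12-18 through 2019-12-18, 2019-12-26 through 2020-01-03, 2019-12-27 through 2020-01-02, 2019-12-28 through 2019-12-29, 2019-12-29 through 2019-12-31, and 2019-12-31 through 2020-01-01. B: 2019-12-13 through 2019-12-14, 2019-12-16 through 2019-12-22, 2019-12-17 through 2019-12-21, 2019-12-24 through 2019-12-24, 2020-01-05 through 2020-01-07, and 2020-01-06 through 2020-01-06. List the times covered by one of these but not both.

A, merged: 2019-12-14 through 2019-12-20, 2019-12-26 through 2020-01-03.
B, merged: 2019-12-13 through 2019-12-14, 2019-12-16 through 2019-12-22, 2019-12-24 through 2019-12-24, 2020-01-05 through 2020-01-07.
Only in the first: 2019-12-15 through 2019-12-15, 2019-12-26 through 2020-01-03.
Only in the second: 2019-12-13 through 2019-12-13, 2019-12-21 through 2019-12-22, 2019-12-24 through 2019-12-24, 2020-01-05 through 2020-01-07.
Together these are the periods covered by exactly one.

2019-12-13 through 2019-12-13, 2019-12-15 through 2019-12-15, 2019-12-21 through 2019-12-22, 2019-12-24 through 2019-12-24, 2019-12-26 through 2020-01-03, 2020-01-05 through 2020-01-07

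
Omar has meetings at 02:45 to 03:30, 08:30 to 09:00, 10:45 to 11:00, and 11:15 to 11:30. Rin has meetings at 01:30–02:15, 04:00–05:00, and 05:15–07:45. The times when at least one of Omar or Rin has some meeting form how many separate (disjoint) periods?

A ∪ B = 01:30-02:15, 02:45-03:30, 04:00-05:00, 05:15-07:45, 08:30-09:00, 10:45-11:00, 11:15-11:30.
That is 7 disjoint pieces.

7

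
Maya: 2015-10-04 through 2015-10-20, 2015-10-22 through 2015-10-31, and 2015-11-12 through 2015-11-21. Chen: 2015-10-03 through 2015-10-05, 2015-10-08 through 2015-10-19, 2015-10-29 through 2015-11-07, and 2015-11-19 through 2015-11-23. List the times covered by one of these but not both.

2015-10-03 through 2015-10-03, 2015-10-06 through 2015-10-07, 2015-10-20 through 2015-10-20, 2015-10-22 through 2015-10-28, 2015-11-01 through 2015-11-07, 2015-11-12 through 2015-11-18, 2015-11-22 through 2015-11-23

A \ B = 2015-10-06 through 2015-10-07, 2015-10-20 through 2015-10-20, 2015-10-22 through 2015-10-28, 2015-11-12 through 2015-11-18.
B \ A = 2015-10-03 through 2015-10-03, 2015-11-01 through 2015-11-07, 2015-11-22 through 2015-11-23.
Union of the two gives the symmetric difference.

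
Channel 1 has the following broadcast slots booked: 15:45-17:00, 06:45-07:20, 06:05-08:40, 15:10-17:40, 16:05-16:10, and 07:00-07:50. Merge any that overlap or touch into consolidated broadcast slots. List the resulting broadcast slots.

Sort by start: 06:05–08:40, 06:45–07:20, 07:00–07:50, 15:10–17:40, 15:45–17:00, 16:05–16:10.
06:45–07:20 overlaps/touches 06:05–08:40 → extend to 06:05–08:40.
07:00–07:50 overlaps/touches 06:05–08:40 → extend to 06:05–08:40.
15:10–17:40 is disjoint → start new block.
15:45–17:00 overlaps/touches 15:10–17:40 → extend to 15:10–17:40.
16:05–16:10 overlaps/touches 15:10–17:40 → extend to 15:10–17:40.

06:05–08:40, 15:10–17:40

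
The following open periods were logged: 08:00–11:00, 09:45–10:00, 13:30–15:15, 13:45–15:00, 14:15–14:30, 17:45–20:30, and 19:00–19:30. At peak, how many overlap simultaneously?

At 14:15, 3 of the intervals are simultaneously active.
No point has more.

3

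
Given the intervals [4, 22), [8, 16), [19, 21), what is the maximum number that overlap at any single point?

2

Walk the sorted start/end points keeping a running depth.
The depth first hits 2 at 8.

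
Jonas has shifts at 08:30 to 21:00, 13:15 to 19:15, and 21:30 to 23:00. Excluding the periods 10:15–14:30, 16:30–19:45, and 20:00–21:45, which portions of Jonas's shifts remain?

Merge the first list: 08:30–21:00, 21:30–23:00.
08:30–21:00 \ B = 08:30–10:15, 14:30–16:30, 19:45–20:00.
21:30–23:00 \ B = 21:45–23:00.

08:30–10:15, 14:30–16:30, 19:45–20:00, 21:45–23:00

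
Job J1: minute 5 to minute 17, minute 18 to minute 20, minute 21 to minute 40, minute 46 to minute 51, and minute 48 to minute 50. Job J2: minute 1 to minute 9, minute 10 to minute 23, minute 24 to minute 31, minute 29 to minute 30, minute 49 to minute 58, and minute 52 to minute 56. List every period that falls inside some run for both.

First set merges to minute 5 to minute 17, minute 18 to minute 20, minute 21 to minute 40, minute 46 to minute 51.
Second set merges to minute 1 to minute 9, minute 10 to minute 23, minute 24 to minute 31, minute 49 to minute 58.
minute 5 to minute 17 ∩ B → minute 5 to minute 9, minute 10 to minute 17.
minute 18 to minute 20 ∩ B → minute 18 to minute 20.
minute 21 to minute 40 ∩ B → minute 21 to minute 23, minute 24 to minute 31.
minute 46 to minute 51 ∩ B → minute 49 to minute 51.

minute 5 to minute 9, minute 10 to minute 17, minute 18 to minute 20, minute 21 to minute 23, minute 24 to minute 31, minute 49 to minute 51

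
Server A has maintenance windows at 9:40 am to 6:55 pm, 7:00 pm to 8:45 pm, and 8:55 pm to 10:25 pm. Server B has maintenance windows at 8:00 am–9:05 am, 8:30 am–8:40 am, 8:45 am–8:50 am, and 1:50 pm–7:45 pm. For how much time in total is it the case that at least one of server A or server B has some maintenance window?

Second set merges to 8:00 am–9:05 am, 1:50 pm–7:45 pm.
A ∪ B = 8:00 am–9:05 am, 9:40 am–8:45 pm, 8:55 pm–10:25 pm.
Total: 1 h 5 min + 11 h 5 min + 1 h 30 min = 13 h 40 min.

13 h 40 min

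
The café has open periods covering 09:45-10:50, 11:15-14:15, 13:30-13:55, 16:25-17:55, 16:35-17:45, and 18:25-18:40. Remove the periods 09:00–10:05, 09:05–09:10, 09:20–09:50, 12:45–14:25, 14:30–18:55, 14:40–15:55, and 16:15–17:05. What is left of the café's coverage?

10:05–10:50, 11:15–12:45

A, merged: 09:45–10:50, 11:15–14:15, 16:25–17:55, 18:25–18:40.
B, merged: 09:00–10:05, 12:45–14:25, 14:30–18:55.
09:45–10:50 minus B → 10:05–10:50.
11:15–14:15 minus B → 11:15–12:45.
16:25–17:55: fully covered by B → removed.
18:25–18:40: fully covered by B → removed.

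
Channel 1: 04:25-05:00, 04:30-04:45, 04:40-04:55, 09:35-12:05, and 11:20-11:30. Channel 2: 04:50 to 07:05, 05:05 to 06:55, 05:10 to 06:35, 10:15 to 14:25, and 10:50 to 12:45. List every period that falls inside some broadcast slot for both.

Merge the first list: 04:25–05:00, 09:35–12:05.
Merge the second list: 04:50–07:05, 10:15–14:25.
04:25–05:00 ∩ B → 04:50–05:00.
09:35–12:05 ∩ B → 10:15–12:05.

04:50–05:00, 10:15–12:05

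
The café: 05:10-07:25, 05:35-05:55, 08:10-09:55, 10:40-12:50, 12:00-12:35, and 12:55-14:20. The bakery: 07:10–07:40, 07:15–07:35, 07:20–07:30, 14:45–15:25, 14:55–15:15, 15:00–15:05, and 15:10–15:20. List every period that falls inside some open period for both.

First set merges to 05:10–07:25, 08:10–09:55, 10:40–12:50, 12:55–14:20.
Second set merges to 07:10–07:40, 14:45–15:25.
05:10–07:25 overlaps B on 07:10–07:25.
08:10–09:55 falls entirely outside B.
10:40–12:50 falls entirely outside B.
12:55–14:20 falls entirely outside B.

07:10–07:25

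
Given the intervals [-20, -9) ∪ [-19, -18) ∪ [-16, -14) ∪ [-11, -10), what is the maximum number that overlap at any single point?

2

Sweep endpoints in order; track running count of active intervals.
Peak of 2 reached at -19.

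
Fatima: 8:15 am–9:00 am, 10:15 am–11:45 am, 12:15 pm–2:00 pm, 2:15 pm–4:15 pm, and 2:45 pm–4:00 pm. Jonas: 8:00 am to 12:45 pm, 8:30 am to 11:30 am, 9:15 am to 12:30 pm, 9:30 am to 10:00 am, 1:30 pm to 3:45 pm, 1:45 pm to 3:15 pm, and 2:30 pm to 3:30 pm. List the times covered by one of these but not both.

A, merged: 8:15 am-9:00 am, 10:15 am-11:45 am, 12:15 pm-2:00 pm, 2:15 pm-4:15 pm.
B, merged: 8:00 am-12:45 pm, 1:30 pm-3:45 pm.
A but not B: 12:45 pm-1:30 pm, 3:45 pm-4:15 pm.
B but not A: 8:00 am-8:15 am, 9:00 am-10:15 am, 11:45 am-12:15 pm, 2:00 pm-2:15 pm.
Combining gives A △ B.

8:00 am-8:15 am, 9:00 am-10:15 am, 11:45 am-12:15 pm, 12:45 pm-1:30 pm, 2:00 pm-2:15 pm, 3:45 pm-4:15 pm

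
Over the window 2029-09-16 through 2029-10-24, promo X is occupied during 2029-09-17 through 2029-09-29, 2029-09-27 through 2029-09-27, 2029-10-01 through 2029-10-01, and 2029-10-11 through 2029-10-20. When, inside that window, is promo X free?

2029-09-16 through 2029-09-16, 2029-09-30 through 2029-09-30, 2029-10-02 through 2029-10-10, 2029-10-21 through 2029-10-24

After merging, the occupied span is 2029-09-17 through 2029-09-29, 2029-10-01 through 2029-10-01, 2029-10-11 through 2029-10-20.
Gaps within 2029-09-16 through 2029-10-24: 2029-09-16 through 2029-09-16, 2029-09-30 through 2029-09-30, 2029-10-02 through 2029-10-10, 2029-10-21 through 2029-10-24.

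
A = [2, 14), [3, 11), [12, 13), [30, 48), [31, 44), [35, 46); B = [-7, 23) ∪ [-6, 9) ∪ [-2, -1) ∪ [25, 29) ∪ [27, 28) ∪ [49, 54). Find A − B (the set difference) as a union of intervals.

[30, 48)

Merge the first list: [2, 14), [30, 48).
Merge the second list: [-7, 23), [25, 29), [49, 54).
[2, 14) lies entirely inside B → drops out.
[30, 48) is untouched.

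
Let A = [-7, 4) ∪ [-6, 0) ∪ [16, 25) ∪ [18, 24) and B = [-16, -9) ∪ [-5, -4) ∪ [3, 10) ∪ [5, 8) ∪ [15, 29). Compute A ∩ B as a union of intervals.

[-5, -4) ∪ [3, 4) ∪ [16, 25)

A, merged: [-7, 4), [16, 25).
B, merged: [-16, -9), [-5, -4), [3, 10), [15, 29).
[-7, 4) overlaps B on [-5, -4), [3, 4).
[16, 25) overlaps B on [16, 25).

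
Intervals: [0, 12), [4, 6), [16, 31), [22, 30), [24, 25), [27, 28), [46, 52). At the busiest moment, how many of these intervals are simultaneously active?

3

At 24, 3 of the intervals are simultaneously active.
No point has more.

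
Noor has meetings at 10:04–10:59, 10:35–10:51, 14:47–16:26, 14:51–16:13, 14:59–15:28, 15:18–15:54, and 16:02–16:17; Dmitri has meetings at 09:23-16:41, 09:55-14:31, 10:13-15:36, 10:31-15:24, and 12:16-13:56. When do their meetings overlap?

10:04–10:59, 14:47–16:26

A, merged: 10:04–10:59, 14:47–16:26.
B, merged: 09:23–16:41.
10:04–10:59 overlaps B on 10:04–10:59.
14:47–16:26 overlaps B on 14:47–16:26.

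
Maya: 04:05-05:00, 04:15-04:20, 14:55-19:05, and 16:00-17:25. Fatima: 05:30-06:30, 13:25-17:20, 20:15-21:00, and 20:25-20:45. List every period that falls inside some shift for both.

First set merges to 04:05–05:00, 14:55–19:05.
Second set merges to 05:30–06:30, 13:25–17:20, 20:15–21:00.
04:05–05:00 meets no B interval.
14:55–19:05 ∩ B → 14:55–17:20.

14:55–17:20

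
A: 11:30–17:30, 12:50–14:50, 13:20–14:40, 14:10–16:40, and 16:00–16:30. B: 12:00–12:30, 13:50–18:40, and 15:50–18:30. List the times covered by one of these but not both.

11:30–12:00, 12:30–13:50, 17:30–18:40

Merge the first list: 11:30–17:30.
Merge the second list: 12:00–12:30, 13:50–18:40.
A but not B: 11:30–12:00, 12:30–13:50.
B but not A: 17:30–18:40.
Combining gives A △ B.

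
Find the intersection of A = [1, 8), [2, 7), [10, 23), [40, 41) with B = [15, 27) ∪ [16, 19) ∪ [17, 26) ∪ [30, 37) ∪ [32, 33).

[15, 23)

Merge the first list: [1, 8), [10, 23), [40, 41).
Merge the second list: [15, 27), [30, 37).
[1, 8) meets no B interval.
[10, 23) ∩ B → [15, 23).
[40, 41) meets no B interval.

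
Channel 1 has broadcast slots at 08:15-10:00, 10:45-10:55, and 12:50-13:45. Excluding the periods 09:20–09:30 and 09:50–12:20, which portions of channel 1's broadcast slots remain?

08:15–09:20, 09:30–09:50, 12:50–13:45

08:15–10:00 with B removed leaves 08:15–09:20, 09:30–09:50.
10:45–10:55 lies entirely inside B → drops out.
12:50–13:45 is untouched.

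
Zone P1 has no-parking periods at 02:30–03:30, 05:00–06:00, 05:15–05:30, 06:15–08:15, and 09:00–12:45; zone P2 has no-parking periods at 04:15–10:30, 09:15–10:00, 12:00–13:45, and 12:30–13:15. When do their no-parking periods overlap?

A, merged: 02:30–03:30, 05:00–06:00, 06:15–08:15, 09:00–12:45.
B, merged: 04:15–10:30, 12:00–13:45.
02:30–03:30: no overlap with the second set.
05:00–06:00 meets the second set on 05:00–06:00.
06:15–08:15 meets the second set on 06:15–08:15.
09:00–12:45 meets the second set on 09:00–10:30, 12:00–12:45.

05:00–06:00, 06:15–08:15, 09:00–10:30, 12:00–12:45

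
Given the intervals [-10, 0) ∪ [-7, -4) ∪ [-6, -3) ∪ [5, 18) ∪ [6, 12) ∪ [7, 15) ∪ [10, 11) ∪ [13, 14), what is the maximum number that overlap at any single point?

4

At 10, 4 of the intervals are simultaneously active.
No point has more.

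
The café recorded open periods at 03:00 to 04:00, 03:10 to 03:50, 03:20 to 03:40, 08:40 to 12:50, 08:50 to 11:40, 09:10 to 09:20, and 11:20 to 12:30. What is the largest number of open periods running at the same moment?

3

At 03:20, 3 of the intervals are simultaneously active.
No point has more.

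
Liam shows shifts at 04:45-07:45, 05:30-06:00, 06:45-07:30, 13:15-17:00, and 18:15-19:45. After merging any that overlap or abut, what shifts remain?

05:30-06:00 overlaps/touches 04:45-07:45 → extend to 04:45-07:45.
06:45-07:30 overlaps/touches 04:45-07:45 → extend to 04:45-07:45.
13:15-17:00 is disjoint → start new block.
18:15-19:45 is disjoint → start new block.

04:45-07:45, 13:15-17:00, 18:15-19:45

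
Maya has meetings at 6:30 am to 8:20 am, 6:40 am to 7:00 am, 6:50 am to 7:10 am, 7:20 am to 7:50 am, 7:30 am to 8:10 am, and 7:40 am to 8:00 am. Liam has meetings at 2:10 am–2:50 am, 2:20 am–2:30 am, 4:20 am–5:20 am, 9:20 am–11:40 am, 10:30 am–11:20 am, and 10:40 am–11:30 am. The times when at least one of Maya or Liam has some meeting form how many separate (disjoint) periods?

4

A, merged: 6:30 am-8:20 am.
B, merged: 2:10 am-2:50 am, 4:20 am-5:20 am, 9:20 am-11:40 am.
A ∪ B = 2:10 am-2:50 am, 4:20 am-5:20 am, 6:30 am-8:20 am, 9:20 am-11:40 am.
That is 4 disjoint pieces.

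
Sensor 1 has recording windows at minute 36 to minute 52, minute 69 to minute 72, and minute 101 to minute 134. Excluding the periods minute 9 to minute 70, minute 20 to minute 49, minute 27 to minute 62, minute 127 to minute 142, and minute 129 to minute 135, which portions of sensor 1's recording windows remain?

minute 70 to minute 72, minute 101 to minute 127

Merge the second list: minute 9 to minute 70, minute 127 to minute 142.
minute 36 to minute 52: entirely removed.
minute 69 to minute 72 \ B = minute 70 to minute 72.
minute 101 to minute 134 \ B = minute 101 to minute 127.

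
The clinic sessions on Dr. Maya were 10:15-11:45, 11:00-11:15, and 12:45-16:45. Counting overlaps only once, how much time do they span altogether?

5 h 30 min

Merged: 10:15-11:45, 12:45-16:45.
Lengths: 1 h 30 min + 4 h = 5 h 30 min.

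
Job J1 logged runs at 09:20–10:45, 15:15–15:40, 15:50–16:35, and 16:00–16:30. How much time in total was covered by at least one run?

2 h 35 min

Merged: 09:20-10:45, 15:15-15:40, 15:50-16:35.
Lengths: 1 h 25 min + 25 min + 45 min = 2 h 35 min.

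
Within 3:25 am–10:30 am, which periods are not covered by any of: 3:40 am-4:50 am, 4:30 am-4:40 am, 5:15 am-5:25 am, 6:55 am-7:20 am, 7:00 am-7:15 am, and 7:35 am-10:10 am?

After merging, the occupied span is 3:40 am–4:50 am, 5:15 am–5:25 am, 6:55 am–7:20 am, 7:35 am–10:10 am.
Uncovered inside 3:25 am–10:30 am: 3:25 am–3:40 am, 4:50 am–5:15 am, 5:25 am–6:55 am, 7:20 am–7:35 am, 10:10 am–10:30 am.

3:25 am–3:40 am, 4:50 am–5:15 am, 5:25 am–6:55 am, 7:20 am–7:35 am, 10:10 am–10:30 am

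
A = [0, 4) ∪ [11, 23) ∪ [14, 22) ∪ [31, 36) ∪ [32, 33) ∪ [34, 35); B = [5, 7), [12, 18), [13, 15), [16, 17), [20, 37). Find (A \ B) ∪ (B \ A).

First set merges to [0, 4), [11, 23), [31, 36).
Second set merges to [5, 7), [12, 18), [20, 37).
Only in the first: [0, 4), [11, 12), [18, 20).
Only in the second: [5, 7), [23, 31), [36, 37).
Together these are the periods covered by exactly one.

[0, 4) ∪ [5, 7) ∪ [11, 12) ∪ [18, 20) ∪ [23, 31) ∪ [36, 37)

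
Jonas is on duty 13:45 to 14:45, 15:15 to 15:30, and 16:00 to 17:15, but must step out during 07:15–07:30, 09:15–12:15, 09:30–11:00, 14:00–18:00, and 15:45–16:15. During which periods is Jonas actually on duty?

13:45-14:00

Second set merges to 07:15-07:30, 09:15-12:15, 14:00-18:00.
13:45-14:45 \ B = 13:45-14:00.
15:15-15:30: entirely removed.
16:00-17:15: entirely removed.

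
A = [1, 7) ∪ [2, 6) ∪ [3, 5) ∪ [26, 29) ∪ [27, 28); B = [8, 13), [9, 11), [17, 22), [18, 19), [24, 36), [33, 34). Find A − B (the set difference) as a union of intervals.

[1, 7)

A, merged: [1, 7), [26, 29).
B, merged: [8, 13), [17, 22), [24, 36).
[1, 7) is untouched.
[26, 29) lies entirely inside B → drops out.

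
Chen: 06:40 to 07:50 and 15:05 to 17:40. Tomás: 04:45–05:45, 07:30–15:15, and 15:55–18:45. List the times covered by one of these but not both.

04:45-05:45, 06:40-07:30, 07:50-15:05, 15:15-15:55, 17:40-18:45

A \ B = 06:40-07:30, 15:15-15:55.
B \ A = 04:45-05:45, 07:50-15:05, 17:40-18:45.
Union of the two gives the symmetric difference.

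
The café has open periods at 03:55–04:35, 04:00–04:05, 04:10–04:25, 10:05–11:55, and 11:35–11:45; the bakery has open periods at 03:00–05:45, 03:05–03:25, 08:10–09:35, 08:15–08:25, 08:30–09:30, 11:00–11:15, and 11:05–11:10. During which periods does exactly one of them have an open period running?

First set merges to 03:55-04:35, 10:05-11:55.
Second set merges to 03:00-05:45, 08:10-09:35, 11:00-11:15.
A \ B = 10:05-11:00, 11:15-11:55.
B \ A = 03:00-03:55, 04:35-05:45, 08:10-09:35.
Union of the two gives the symmetric difference.

03:00-03:55, 04:35-05:45, 08:10-09:35, 10:05-11:00, 11:15-11:55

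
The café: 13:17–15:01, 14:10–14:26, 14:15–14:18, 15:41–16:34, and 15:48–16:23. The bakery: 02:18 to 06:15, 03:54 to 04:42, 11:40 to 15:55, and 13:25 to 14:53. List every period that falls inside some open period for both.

First set merges to 13:17-15:01, 15:41-16:34.
Second set merges to 02:18-06:15, 11:40-15:55.
13:17-15:01 overlaps B on 13:17-15:01.
15:41-16:34 overlaps B on 15:41-15:55.

13:17-15:01, 15:41-15:55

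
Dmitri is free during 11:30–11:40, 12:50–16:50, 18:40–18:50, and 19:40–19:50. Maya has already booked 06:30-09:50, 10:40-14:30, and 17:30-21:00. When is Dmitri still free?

11:30–11:40: fully covered by B → removed.
12:50–16:50 minus B → 14:30–16:50.
18:40–18:50: fully covered by B → removed.
19:40–19:50: fully covered by B → removed.

14:30–16:50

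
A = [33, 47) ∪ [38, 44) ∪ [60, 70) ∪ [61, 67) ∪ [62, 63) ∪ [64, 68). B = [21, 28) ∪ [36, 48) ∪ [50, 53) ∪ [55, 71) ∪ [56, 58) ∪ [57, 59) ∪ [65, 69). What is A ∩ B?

[36, 47) ∪ [60, 70)

Merge the first list: [33, 47), [60, 70).
Merge the second list: [21, 28), [36, 48), [50, 53), [55, 71).
[33, 47) overlaps B on [36, 47).
[60, 70) overlaps B on [60, 70).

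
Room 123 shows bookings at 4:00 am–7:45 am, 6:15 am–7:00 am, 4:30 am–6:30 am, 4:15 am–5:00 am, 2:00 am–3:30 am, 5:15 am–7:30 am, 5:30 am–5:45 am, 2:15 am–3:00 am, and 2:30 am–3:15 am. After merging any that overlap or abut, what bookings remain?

Sort by start: 2:00 am-3:30 am, 2:15 am-3:00 am, 2:30 am-3:15 am, 4:00 am-7:45 am, 4:15 am-5:00 am, 4:30 am-6:30 am, 5:15 am-7:30 am, 5:30 am-5:45 am, 6:15 am-7:00 am.
2:15 am-3:00 am overlaps/touches 2:00 am-3:30 am → extend to 2:00 am-3:30 am.
2:30 am-3:15 am overlaps/touches 2:00 am-3:30 am → extend to 2:00 am-3:30 am.
4:00 am-7:45 am is disjoint → start new block.
4:15 am-5:00 am overlaps/touches 4:00 am-7:45 am → extend to 4:00 am-7:45 am.
4:30 am-6:30 am overlaps/touches 4:00 am-7:45 am → extend to 4:00 am-7:45 am.
5:15 am-7:30 am overlaps/touches 4:00 am-7:45 am → extend to 4:00 am-7:45 am.
5:30 am-5:45 am overlaps/touches 4:00 am-7:45 am → extend to 4:00 am-7:45 am.
6:15 am-7:00 am overlaps/touches 4:00 am-7:45 am → extend to 4:00 am-7:45 am.

2:00 am-3:30 am, 4:00 am-7:45 am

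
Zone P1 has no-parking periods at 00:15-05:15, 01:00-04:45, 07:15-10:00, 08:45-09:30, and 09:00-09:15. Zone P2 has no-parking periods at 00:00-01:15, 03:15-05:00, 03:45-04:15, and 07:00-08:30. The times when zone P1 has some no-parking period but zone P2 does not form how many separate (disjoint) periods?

3

Merge the first list: 00:15–05:15, 07:15–10:00.
Merge the second list: 00:00–01:15, 03:15–05:00, 07:00–08:30.
A \ B = 01:15–03:15, 05:00–05:15, 08:30–10:00.
That is 3 disjoint pieces.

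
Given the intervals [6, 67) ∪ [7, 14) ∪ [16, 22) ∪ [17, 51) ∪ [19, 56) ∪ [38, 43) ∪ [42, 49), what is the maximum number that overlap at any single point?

Walk the sorted start/end points keeping a running depth.
The depth first hits 5 at 42.

5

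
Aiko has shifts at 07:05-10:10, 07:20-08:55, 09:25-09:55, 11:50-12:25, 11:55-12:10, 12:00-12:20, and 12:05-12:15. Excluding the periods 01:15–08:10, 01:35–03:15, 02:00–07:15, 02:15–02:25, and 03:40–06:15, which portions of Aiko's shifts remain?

First set merges to 07:05–10:10, 11:50–12:25.
Second set merges to 01:15–08:10.
07:05–10:10 \ B = 08:10–10:10.
11:50–12:25: nothing removed.

08:10–10:10, 11:50–12:25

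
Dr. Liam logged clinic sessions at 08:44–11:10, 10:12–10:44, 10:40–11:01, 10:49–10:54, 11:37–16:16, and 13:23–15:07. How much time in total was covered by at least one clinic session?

7 h 5 min

Merged: 08:44–11:10, 11:37–16:16.
Lengths: 2 h 26 min + 4 h 39 min = 7 h 5 min.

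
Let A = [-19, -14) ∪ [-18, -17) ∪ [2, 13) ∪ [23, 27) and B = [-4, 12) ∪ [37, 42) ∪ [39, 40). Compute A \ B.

[-19, -14) ∪ [12, 13) ∪ [23, 27)

A, merged: [-19, -14), [2, 13), [23, 27).
B, merged: [-4, 12), [37, 42).
[-19, -14): no B overlap → unchanged.
[2, 13) minus B → [12, 13).
[23, 27): no B overlap → unchanged.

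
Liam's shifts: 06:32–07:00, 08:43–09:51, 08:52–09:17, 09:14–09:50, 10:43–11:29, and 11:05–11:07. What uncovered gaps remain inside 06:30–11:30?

06:30-06:32, 07:00-08:43, 09:51-10:43, 11:29-11:30

Covered (merged): 06:32-07:00, 08:43-09:51, 10:43-11:29.
Uncovered inside 06:30-11:30: 06:30-06:32, 07:00-08:43, 09:51-10:43, 11:29-11:30.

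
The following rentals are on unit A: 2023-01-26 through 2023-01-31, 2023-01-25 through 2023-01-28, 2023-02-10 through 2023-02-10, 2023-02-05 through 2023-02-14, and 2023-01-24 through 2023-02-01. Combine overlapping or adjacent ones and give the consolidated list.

2023-01-24 through 2023-02-01, 2023-02-05 through 2023-02-14

Sort by start: 2023-01-24 through 2023-02-01, 2023-01-25 through 2023-01-28, 2023-01-26 through 2023-01-31, 2023-02-05 through 2023-02-14, 2023-02-10 through 2023-02-10.
2023-01-25 through 2023-01-28 overlaps/touches 2023-01-24 through 2023-02-01 → extend to 2023-01-24 through 2023-02-01.
2023-01-26 through 2023-01-31 overlaps/touches 2023-01-24 through 2023-02-01 → extend to 2023-01-24 through 2023-02-01.
2023-02-05 through 2023-02-14 is disjoint → start new block.
2023-02-10 through 2023-02-10 overlaps/touches 2023-02-05 through 2023-02-14 → extend to 2023-02-05 through 2023-02-14.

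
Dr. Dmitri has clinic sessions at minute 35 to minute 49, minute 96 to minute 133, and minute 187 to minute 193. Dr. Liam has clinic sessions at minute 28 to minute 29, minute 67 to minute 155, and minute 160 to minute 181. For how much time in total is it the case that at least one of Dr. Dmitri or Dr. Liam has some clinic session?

130 minutes

A ∪ B = minute 28 to minute 29, minute 35 to minute 49, minute 67 to minute 155, minute 160 to minute 181, minute 187 to minute 193.
Total: 1 minute + 14 minutes + 88 minutes + 21 minutes + 6 minutes = 130 minutes.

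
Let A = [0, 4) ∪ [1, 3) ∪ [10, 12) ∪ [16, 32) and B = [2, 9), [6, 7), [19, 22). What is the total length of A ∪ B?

A, merged: [0, 4), [10, 12), [16, 32).
B, merged: [2, 9), [19, 22).
A ∪ B = [0, 9), [10, 12), [16, 32).
Total: 9 + 2 + 16 = 27.

27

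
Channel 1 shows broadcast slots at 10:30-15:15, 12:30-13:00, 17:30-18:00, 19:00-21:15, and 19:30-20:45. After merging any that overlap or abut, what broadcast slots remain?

10:30–15:15, 17:30–18:00, 19:00–21:15

12:30–13:00 overlaps/touches 10:30–15:15 → extend to 10:30–15:15.
17:30–18:00 is disjoint → start new block.
19:00–21:15 is disjoint → start new block.
19:30–20:45 overlaps/touches 19:00–21:15 → extend to 19:00–21:15.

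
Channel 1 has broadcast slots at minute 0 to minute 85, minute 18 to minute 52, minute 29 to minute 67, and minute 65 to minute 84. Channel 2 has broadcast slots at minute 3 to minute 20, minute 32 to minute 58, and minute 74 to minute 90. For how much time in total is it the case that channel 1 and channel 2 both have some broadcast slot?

First set merges to minute 0 to minute 85.
A ∩ B = minute 3 to minute 20, minute 32 to minute 58, minute 74 to minute 85.
Total: 17 minutes + 26 minutes + 11 minutes = 54 minutes.

54 minutes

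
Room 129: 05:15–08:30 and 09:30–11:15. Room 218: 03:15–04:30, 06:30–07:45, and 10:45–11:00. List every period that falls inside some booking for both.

06:30–07:45, 10:45–11:00

05:15–08:30 meets the second set on 06:30–07:45.
09:30–11:15 meets the second set on 10:45–11:00.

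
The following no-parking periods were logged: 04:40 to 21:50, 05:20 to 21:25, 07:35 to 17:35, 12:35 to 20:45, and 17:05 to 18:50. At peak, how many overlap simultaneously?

At 17:05, 5 of the intervals are simultaneously active.
No point has more.

5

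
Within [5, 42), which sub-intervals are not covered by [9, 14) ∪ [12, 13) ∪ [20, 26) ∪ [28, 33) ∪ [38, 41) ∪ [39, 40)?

After merging, the occupied span is [9, 14), [20, 26), [28, 33), [38, 41).
Complement within [5, 42): [5, 9), [14, 20), [26, 28), [33, 38), [41, 42).

[5, 9) ∪ [14, 20) ∪ [26, 28) ∪ [33, 38) ∪ [41, 42)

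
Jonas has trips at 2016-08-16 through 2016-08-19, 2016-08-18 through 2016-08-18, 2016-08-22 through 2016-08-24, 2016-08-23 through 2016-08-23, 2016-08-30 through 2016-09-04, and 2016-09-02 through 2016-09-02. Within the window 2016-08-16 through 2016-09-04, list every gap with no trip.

The merged coverage is 2016-08-16 through 2016-08-19, 2016-08-22 through 2016-08-24, 2016-08-30 through 2016-09-04.
Complement within 2016-08-16 through 2016-09-04: 2016-08-20 through 2016-08-21, 2016-08-25 through 2016-08-29.

2016-08-20 through 2016-08-21, 2016-08-25 through 2016-08-29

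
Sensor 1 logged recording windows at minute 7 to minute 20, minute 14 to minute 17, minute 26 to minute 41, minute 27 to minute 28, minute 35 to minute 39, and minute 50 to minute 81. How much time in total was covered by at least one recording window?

59 minutes

Merged: minute 7 to minute 20, minute 26 to minute 41, minute 50 to minute 81.
Lengths: 13 minutes + 15 minutes + 31 minutes = 59 minutes.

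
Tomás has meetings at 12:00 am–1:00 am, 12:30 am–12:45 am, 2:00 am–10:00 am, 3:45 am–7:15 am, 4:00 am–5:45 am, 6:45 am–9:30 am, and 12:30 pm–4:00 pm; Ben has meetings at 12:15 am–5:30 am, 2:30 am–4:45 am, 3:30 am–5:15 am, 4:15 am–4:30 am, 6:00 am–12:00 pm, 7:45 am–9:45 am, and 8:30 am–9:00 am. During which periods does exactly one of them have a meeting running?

12:00 am-12:15 am, 1:00 am-2:00 am, 5:30 am-6:00 am, 10:00 am-12:00 pm, 12:30 pm-4:00 pm

First set merges to 12:00 am-1:00 am, 2:00 am-10:00 am, 12:30 pm-4:00 pm.
Second set merges to 12:15 am-5:30 am, 6:00 am-12:00 pm.
Only in the first: 12:00 am-12:15 am, 5:30 am-6:00 am, 12:30 pm-4:00 pm.
Only in the second: 1:00 am-2:00 am, 10:00 am-12:00 pm.
Together these are the periods covered by exactly one.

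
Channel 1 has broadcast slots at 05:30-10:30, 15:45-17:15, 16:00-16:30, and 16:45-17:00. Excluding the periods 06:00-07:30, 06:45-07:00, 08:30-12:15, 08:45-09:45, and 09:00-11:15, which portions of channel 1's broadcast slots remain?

First set merges to 05:30-10:30, 15:45-17:15.
Second set merges to 06:00-07:30, 08:30-12:15.
05:30-10:30 minus B → 05:30-06:00, 07:30-08:30.
15:45-17:15: no B overlap → unchanged.

05:30-06:00, 07:30-08:30, 15:45-17:15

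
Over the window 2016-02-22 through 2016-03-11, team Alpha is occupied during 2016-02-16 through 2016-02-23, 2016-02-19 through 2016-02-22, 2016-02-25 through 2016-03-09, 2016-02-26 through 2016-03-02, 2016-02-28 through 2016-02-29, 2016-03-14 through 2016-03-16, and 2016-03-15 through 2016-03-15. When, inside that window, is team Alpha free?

2016-02-24 through 2016-02-24, 2016-03-10 through 2016-03-11

Covered (merged): 2016-02-16 through 2016-02-23, 2016-02-25 through 2016-03-09, 2016-03-14 through 2016-03-16.
Complement within 2016-02-22 through 2016-03-11: 2016-02-24 through 2016-02-24, 2016-03-10 through 2016-03-11.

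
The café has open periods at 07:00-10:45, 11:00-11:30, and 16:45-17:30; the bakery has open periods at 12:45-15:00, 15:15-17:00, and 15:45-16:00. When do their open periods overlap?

16:45–17:00

Second set merges to 12:45–15:00, 15:15–17:00.
07:00–10:45: no overlap with the second set.
11:00–11:30: no overlap with the second set.
16:45–17:30 meets the second set on 16:45–17:00.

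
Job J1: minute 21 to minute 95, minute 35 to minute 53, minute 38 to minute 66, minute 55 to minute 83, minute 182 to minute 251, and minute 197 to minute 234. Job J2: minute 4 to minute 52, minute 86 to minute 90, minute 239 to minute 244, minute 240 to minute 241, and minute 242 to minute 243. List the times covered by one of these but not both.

A, merged: minute 21 to minute 95, minute 182 to minute 251.
B, merged: minute 4 to minute 52, minute 86 to minute 90, minute 239 to minute 244.
A but not B: minute 52 to minute 86, minute 90 to minute 95, minute 182 to minute 239, minute 244 to minute 251.
B but not A: minute 4 to minute 21.
Combining gives A △ B.

minute 4 to minute 21, minute 52 to minute 86, minute 90 to minute 95, minute 182 to minute 239, minute 244 to minute 251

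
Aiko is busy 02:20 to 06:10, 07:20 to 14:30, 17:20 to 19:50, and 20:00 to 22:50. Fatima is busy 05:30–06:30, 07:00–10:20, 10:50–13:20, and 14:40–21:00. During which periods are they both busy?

05:30–06:10, 07:20–10:20, 10:50–13:20, 17:20–19:50, 20:00–21:00

02:20–06:10 overlaps B on 05:30–06:10.
07:20–14:30 overlaps B on 07:20–10:20, 10:50–13:20.
17:20–19:50 overlaps B on 17:20–19:50.
20:00–22:50 overlaps B on 20:00–21:00.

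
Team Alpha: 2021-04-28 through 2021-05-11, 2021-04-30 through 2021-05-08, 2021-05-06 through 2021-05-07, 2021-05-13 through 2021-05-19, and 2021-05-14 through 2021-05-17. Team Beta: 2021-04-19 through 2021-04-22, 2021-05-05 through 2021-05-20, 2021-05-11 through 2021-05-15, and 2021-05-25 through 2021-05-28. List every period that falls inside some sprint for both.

2021-05-05 through 2021-05-11, 2021-05-13 through 2021-05-19

A, merged: 2021-04-28 through 2021-05-11, 2021-05-13 through 2021-05-19.
B, merged: 2021-04-19 through 2021-04-22, 2021-05-05 through 2021-05-20, 2021-05-25 through 2021-05-28.
2021-04-28 through 2021-05-11 overlaps B on 2021-05-05 through 2021-05-11.
2021-05-13 through 2021-05-19 overlaps B on 2021-05-13 through 2021-05-19.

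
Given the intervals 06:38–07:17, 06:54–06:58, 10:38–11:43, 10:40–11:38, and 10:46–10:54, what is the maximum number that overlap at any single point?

At 10:46, 3 of the intervals are simultaneously active.
No point has more.

3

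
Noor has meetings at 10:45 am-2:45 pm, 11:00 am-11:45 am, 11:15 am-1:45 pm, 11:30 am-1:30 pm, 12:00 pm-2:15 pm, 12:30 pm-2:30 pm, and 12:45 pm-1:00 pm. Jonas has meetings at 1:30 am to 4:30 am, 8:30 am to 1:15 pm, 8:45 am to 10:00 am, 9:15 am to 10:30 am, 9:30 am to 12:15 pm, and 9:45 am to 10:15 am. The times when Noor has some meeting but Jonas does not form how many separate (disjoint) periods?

1

Merge the first list: 10:45 am-2:45 pm.
Merge the second list: 1:30 am-4:30 am, 8:30 am-1:15 pm.
A \ B = 1:15 pm-2:45 pm.
That is 1 disjoint piece.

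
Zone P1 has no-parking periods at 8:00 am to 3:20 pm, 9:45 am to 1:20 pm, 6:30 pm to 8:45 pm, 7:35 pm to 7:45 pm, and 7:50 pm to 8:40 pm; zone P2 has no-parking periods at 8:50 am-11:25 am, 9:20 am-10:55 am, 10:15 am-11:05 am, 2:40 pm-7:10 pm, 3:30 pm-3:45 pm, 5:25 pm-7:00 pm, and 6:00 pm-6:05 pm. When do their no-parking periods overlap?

8:50 am–11:25 am, 2:40 pm–3:20 pm, 6:30 pm–7:10 pm

A, merged: 8:00 am–3:20 pm, 6:30 pm–8:45 pm.
B, merged: 8:50 am–11:25 am, 2:40 pm–7:10 pm.
8:00 am–3:20 pm meets the second set on 8:50 am–11:25 am, 2:40 pm–3:20 pm.
6:30 pm–8:45 pm meets the second set on 6:30 pm–7:10 pm.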